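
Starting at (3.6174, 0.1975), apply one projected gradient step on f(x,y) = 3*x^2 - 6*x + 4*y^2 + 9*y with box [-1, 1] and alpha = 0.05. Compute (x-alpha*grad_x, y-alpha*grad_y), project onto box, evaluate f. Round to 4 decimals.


Step 1: Compute gradient at (3.6174, 0.1975).
grad_x = 2*3*3.6174 - 6 = 15.7044
grad_y = 2*4*0.1975 + 9 = 10.58
Step 2: Gradient step.
x_raw = 3.6174 - 0.05*15.7044 = 2.8322
y_raw = 0.1975 - 0.05*10.58 = -0.3315
Step 3: Project onto [-1, 1].
x_proj = clip(2.8322) = 1.0
y_proj = clip(-0.3315) = -0.3315
Step 4: Evaluate f.
f(1.0, -0.3315) = -5.5439


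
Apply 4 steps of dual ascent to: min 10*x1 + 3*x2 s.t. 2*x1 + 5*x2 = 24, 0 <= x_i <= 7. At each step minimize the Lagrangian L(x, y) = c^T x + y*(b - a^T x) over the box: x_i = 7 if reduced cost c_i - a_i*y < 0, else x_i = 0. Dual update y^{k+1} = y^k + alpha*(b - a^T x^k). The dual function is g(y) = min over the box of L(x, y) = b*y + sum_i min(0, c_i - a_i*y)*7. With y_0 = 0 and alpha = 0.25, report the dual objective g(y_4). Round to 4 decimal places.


Dual ascent for LP: min 10*x1 + 3*x2, 2*x1 + 5*x2 = 24, 0 <= x_i <= 7
Step 1: y^k = 0.0, reduced costs: (10.0, 3.0)
  x^k = (0.0, 0.0), subgradient = b - a^T x = 24.0
  y^{k+1} = 0.0 + 0.25*24.0 = 6.0
Step 2: y^k = 6.0, reduced costs: (-2.0, -27.0)
  x^k = (7.0, 7.0), subgradient = b - a^T x = -25.0
  y^{k+1} = 6.0 + 0.25*-25.0 = -0.25
Step 3: y^k = -0.25, reduced costs: (10.5, 4.25)
  x^k = (0.0, 0.0), subgradient = b - a^T x = 24.0
  y^{k+1} = -0.25 + 0.25*24.0 = 5.75
Step 4: y^k = 5.75, reduced costs: (-1.5, -25.75)
  x^k = (7.0, 7.0), subgradient = b - a^T x = -25.0
  y^{k+1} = 5.75 + 0.25*-25.0 = -0.5
Dual objective at y_4 = -0.5: reduced costs (11.0, 5.5), box minimizer x = (0.0, 0.0)
g(y_4) = b*y + (c1 - a1*y)*x1 + (c2 - a2*y)*x2 = 24*(-0.5) + 11.0*0.0 + 5.5*0.0 = -12.0 + 0.0 + 0.0 = -12.0


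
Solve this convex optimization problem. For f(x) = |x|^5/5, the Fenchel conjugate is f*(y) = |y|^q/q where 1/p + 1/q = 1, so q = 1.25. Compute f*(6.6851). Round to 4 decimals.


The conjugate exponent q satisfies 1/p + 1/q = 1.
p = 5, so q = 5/(5 - 1) = 1.25
|y|^q = 6.6851^1.25 = 10.7494
f*(6.6851) = 10.7494 / 1.25 = 8.5995


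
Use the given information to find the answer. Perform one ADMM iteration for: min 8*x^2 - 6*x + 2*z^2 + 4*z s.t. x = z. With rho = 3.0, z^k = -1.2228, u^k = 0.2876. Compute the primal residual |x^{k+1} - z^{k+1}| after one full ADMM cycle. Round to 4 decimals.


ADMM iteration with rho = 3.0, z^k = -1.2228, u^k = 0.2876
Step 1: x-update.
Minimize 8*x^2 - 6*x + (3.0/2)*(x + 1.2228 + 0.2876)^2
FOC: (2*8 + 3.0)*x = 6 + 3.0*(-1.2228 - 0.2876)
x^{k+1} = 0.0773
Step 2: z-update.
Minimize 2*z^2 + 4*z + (3.0/2)*(0.0773 - z + 0.2876)^2
FOC: (2*2 + 3.0)*z = -4 + 3.0*(0.0773 + 0.2876)
z^{k+1} = -0.415
Step 3: u-update.
u^{k+1} = 0.2876 + 0.0773 + 0.415 = 0.7799
Step 4: Primal residual = |0.0773 + 0.415| = 0.4923


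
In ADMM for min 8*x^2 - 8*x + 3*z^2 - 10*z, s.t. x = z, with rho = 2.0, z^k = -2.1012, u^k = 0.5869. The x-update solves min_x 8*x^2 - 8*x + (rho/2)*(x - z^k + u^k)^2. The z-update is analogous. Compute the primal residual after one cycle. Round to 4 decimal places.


ADMM iteration with rho = 2.0, z^k = -2.1012, u^k = 0.5869
Step 1: x-update.
Minimize 8*x^2 - 8*x + (2.0/2)*(x + 2.1012 + 0.5869)^2
FOC: (2*8 + 2.0)*x = 8 + 2.0*(-2.1012 - 0.5869)
x^{k+1} = 0.1458
Step 2: z-update.
Minimize 3*z^2 - 10*z + (2.0/2)*(0.1458 - z + 0.5869)^2
FOC: (2*3 + 2.0)*z = 10 + 2.0*(0.1458 + 0.5869)
z^{k+1} = 1.4332
Step 3: u-update.
u^{k+1} = 0.5869 + 0.1458 - 1.4332 = -0.7005
Step 4: Primal residual = |0.1458 - 1.4332| = 1.2874


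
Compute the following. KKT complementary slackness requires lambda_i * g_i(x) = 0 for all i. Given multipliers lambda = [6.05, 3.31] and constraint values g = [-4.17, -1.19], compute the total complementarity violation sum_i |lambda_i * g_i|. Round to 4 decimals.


KKT complementary slackness check:
lambda_1 * g_1 = 6.05 * -4.17 = -25.2285
lambda_2 * g_2 = 3.31 * -1.19 = -3.9389
Total violation = 25.2285 + 3.9389 = 29.1674


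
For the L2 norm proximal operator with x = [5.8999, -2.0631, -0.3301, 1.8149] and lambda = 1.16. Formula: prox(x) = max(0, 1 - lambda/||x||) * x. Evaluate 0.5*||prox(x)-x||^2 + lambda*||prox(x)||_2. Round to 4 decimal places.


Step 1: Compute ||x||.
||x|| = 6.5167
Step 2: Compute scaling factor.
scale = max(0, 1 - 1.16/6.5167) = 0.822
Step 3: prox(x) = [4.8497, -1.6959, -0.2713, 1.4918]
||prox(x)|| = 5.3567
Step 4: Proximal objective.
0.5*||prox-x||^2 = 0.6728
lambda*||prox|| = 6.2138
Total = 6.8866


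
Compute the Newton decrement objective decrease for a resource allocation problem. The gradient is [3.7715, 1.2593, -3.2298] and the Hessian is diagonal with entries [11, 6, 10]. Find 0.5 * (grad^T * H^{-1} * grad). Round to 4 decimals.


Step 1: H is diagonal, so H^(-1) * g = [0.3429, 0.2099, -0.323].
Step 2: g^T H^(-1) g = sum_i g_i^2 / H_ii
  = (3.7715)^2/11 + (1.2593)^2/6 + (-3.2298)^2/10
  = 1.2931 + 0.2643 + 1.0432 = 2.6006
Step 3: Objective decrease = 0.5 * g^T H^(-1) g = 1.3003


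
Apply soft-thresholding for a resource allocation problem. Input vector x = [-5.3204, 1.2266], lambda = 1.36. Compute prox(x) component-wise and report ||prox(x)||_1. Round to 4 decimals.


Soft-thresholding with lambda = 1.36:
prox(-5.3204) = sign(-5.3204)*max(|-5.3204| - 1.36, 0) = -3.9604
prox(1.2266) = sign(1.2266)*max(|1.2266| - 1.36, 0) = 0.0
prox(x) = [-3.9604, 0.0]
||prox(x)||_1 = 3.9604 + 0.0 = 3.9604


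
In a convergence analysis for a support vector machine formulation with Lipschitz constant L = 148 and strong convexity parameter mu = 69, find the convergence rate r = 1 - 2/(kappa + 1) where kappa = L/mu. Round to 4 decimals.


Step 1: Compute the condition number.
kappa = L/mu = 148/69 = 2.1449
Step 2: Compute the convergence rate.
r = 1 - 2/(kappa + 1) = 1 - 2*mu/(L + mu) = (L - mu)/(L + mu) = 79/217 = 0.3641


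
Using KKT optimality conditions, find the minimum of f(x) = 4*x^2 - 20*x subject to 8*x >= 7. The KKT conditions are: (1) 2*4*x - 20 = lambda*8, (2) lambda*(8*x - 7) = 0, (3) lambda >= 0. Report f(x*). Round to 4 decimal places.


Step 1: Try lambda = 0 (constraint inactive).
Stationarity: 2*4*x - 20 = 0
x* = 20/(2*4) = 2.5
Check constraint: 8*2.5 = 20.0 >= 7 -- satisfied.
Step 2: Compute optimal value.
f(x*) = 4*2.5^2 - 20*2.5 = -25.0


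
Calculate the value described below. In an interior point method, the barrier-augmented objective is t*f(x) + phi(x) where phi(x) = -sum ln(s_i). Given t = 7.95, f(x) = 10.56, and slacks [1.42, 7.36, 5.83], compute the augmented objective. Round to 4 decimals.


Step 1: Compute log-barrier.
ln values: [0.3507, 1.9961, 1.763]
phi = -(0.3507 + 1.9961 + 1.763) = -4.1097
Step 2: Compute augmented objective.
t*f(x) = 7.95*10.56 = 83.952
Total = 83.952 - 4.1097 = 79.8423


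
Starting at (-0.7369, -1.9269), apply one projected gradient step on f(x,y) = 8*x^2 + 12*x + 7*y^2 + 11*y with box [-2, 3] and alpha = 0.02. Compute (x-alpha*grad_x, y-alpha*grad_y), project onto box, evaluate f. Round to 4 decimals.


Step 1: Compute gradient at (-0.7369, -1.9269).
grad_x = 2*8*-0.7369 + 12 = 0.2096
grad_y = 2*7*-1.9269 + 11 = -15.9766
Step 2: Gradient step.
x_raw = -0.7369 - 0.02*0.2096 = -0.7411
y_raw = -1.9269 - 0.02*-15.9766 = -1.6074
Step 3: Project onto [-2, 3].
x_proj = clip(-0.7411) = -0.7411
y_proj = clip(-1.6074) = -1.6074
Step 4: Evaluate f.
f(-0.7411, -1.6074) = -4.095


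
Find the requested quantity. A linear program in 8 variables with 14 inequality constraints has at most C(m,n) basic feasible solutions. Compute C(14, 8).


Each vertex corresponds to some choice of n active constraints out of m, so the number of vertices is at most C(m, n) = m! / (n!(m-n)!).
m = 14, n = 8
Numerator: 14 * 13 * 12 * 11 * 10 * 9 * 8 * 7
Denominator: 8! = 40320
C(14, 8) = 3003


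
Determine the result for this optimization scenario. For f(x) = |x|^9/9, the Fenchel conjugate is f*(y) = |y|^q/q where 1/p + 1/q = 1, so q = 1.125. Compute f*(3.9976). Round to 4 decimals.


The conjugate exponent q satisfies 1/p + 1/q = 1.
p = 9, so q = 9/(9 - 1) = 1.125
|y|^q = 3.9976^1.125 = 4.7536
f*(3.9976) = 4.7536 / 1.125 = 4.2254


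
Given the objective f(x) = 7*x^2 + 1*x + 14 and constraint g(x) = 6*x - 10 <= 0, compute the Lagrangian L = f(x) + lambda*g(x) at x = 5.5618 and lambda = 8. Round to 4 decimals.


Step 1: Evaluate f(x).
f(5.5618) = 7*5.5618^2 + 1*5.5618 + 14 = 236.0971
Step 2: Evaluate g(x).
g(5.5618) = 6*5.5618 - 10 = 23.3708
Step 3: Compute Lagrangian.
L = 236.0971 + 8*23.3708 = 423.0635


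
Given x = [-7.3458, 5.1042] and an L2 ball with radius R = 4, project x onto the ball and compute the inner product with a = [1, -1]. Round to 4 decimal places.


Step 1: Compute ||x|| (intermediates to 6 decimals).
||x|| = sqrt((-7.3458)^2 + 5.1042^2) = 8.945034
Step 2: Project.
Since ||x|| > R, scale = R/||x|| = 4/8.945034 = 0.447175, proj(x) = scale * x
proj(x) = [-3.284858, 2.282471]
Step 3: Dot product.
a^T * proj(x) = 1*(-3.284858) - 1*2.282471 = -5.5673


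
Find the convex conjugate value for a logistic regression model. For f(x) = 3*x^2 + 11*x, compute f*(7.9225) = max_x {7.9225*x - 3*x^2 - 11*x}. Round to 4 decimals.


f*(y) = sup_x {y*x - a*x^2 - b*x} = sup_x {(y-b)*x - a*x^2}
FOC: (y - b) - 2a*x = 0 => x* = (y - b)/(2a)
x* = (7.9225 - 11)/(2*3) = -0.5129
f*(7.9225) = (y-b)^2/(4a) = (7.9225 - 11)^2/(4*3)
= 9.471/12 = 0.7893


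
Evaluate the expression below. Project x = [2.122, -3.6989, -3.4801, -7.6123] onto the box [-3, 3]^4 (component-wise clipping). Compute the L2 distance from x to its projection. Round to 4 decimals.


Project each component onto [-3, 3].
clip(2.122) = 2.122, clip(-3.6989) = -3.0, clip(-3.4801) = -3.0, clip(-7.6123) = -3.0
Projection = [2.122, -3.0, -3.0, -3.0]
Squared diffs: [0.0, 0.4885, 0.2305, 21.2733]
Distance = sqrt(21.9923) = 4.6896


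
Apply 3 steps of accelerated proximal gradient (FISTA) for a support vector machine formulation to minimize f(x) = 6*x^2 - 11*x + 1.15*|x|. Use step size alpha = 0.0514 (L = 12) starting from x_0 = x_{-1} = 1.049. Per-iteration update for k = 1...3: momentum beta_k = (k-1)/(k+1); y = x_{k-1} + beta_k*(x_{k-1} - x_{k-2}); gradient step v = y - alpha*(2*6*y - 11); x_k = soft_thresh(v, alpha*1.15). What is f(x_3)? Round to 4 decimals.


FISTA on f(x) = 6*x^2 - 11*x + 1.15*|x|
L = 12, alpha = 0.0514
Iteration 1: beta = 0.0, y = 1.049 + 0.0*(1.049 - 1.049) = 1.049
  grad(y) = 1.588, v = y - alpha*grad = 0.9674
  prox(v) = soft_thresh(0.9674, 0.0591) = 0.9083
Iteration 2: beta = 0.3333, y = 0.9083 + 0.3333*(0.9083 - 1.049) = 0.8614
  grad(y) = -0.6637, v = y - alpha*grad = 0.8955
  prox(v) = soft_thresh(0.8955, 0.0591) = 0.8364
Iteration 3: beta = 0.5, y = 0.8364 + 0.5*(0.8364 - 0.9083) = 0.8004
  grad(y) = -1.3951, v = y - alpha*grad = 0.8721
  prox(v) = soft_thresh(0.8721, 0.0591) = 0.813
f(x_3) = 6*0.813^2 - 11*0.813 + 1.15*|0.813| = -4.0422


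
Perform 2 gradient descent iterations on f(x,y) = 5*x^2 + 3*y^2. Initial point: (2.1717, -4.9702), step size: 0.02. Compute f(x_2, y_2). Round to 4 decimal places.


Gradient descent on f(x,y) = 5*x^2 + 3*y^2.
Starting point: (2.1717, -4.9702), alpha = 0.02
Step 1: grad_x = 2*5*2.1717 = 21.717, grad_y = 2*3*-4.9702 = -29.8212
  x_1 = 2.1717 - 0.02*21.717 = 1.7374
  y_1 = -4.9702 - 0.02*-29.8212 = -4.3738
Step 2: grad_x = 2*5*1.7374 = 17.3736, grad_y = 2*3*-4.3738 = -26.2427
  x_2 = 1.7374 - 0.02*17.3736 = 1.3899
  y_2 = -4.3738 - 0.02*-26.2427 = -3.8489
f(1.3899, -3.8489) = 5*1.3899^2 + 3*(-3.8489)^2 = 54.1016


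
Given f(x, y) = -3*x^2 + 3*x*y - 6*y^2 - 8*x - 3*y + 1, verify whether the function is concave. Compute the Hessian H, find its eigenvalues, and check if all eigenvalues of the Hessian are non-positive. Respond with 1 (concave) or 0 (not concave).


The Hessian of f(x,y) = -3*x^2 + 3*x*y - 6*y^2 - 8*x - 3*y + 1 is:
H = [[-6, 3], [3, -12]]
Trace = -6 - 12 = -18
Determinant = -6*-12 - (3)^2 = 63
Discriminant = (-18)^2 - 4*63 = 72.0
Eigenvalues: lambda_1 = -13.2426, lambda_2 = -4.7574
The function is concave.

1


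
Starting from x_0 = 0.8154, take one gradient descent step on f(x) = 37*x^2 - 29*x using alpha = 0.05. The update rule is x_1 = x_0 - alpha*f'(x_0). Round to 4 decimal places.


We compute the gradient at x_0 and apply the update.
f'(x) = 74*x - 29
f'(0.8154) = 74*0.8154 - 29 = 31.3396
x_1 = 0.8154 - 0.05*31.3396 = -0.7516


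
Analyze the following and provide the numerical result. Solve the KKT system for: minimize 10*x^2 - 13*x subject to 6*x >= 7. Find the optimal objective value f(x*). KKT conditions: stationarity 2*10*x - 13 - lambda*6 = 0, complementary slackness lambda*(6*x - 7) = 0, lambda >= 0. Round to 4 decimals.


Step 1: Try lambda = 0 (constraint inactive).
x_unc = 13/(2*10) = 0.65
Check: 6*0.65 = 3.9 < 7 -- violated!
Step 2: Constraint must be active: 6*x = 7
x* = 7/6 = 1.1667 (rounded; the exact value 7/6 is used below)
lambda = (2*10*(7/6) - 13)/6 = 1.7222
Step 3: Compute optimal value.
f(x*) = 10*(7/6)^2 - 13*(7/6) = -1.5556


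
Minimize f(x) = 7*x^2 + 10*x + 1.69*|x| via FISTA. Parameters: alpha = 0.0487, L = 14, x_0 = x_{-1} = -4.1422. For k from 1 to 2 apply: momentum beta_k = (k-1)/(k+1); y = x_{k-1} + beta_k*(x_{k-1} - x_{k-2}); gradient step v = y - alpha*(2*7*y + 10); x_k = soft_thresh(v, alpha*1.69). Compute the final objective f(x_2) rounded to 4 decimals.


FISTA on f(x) = 7*x^2 + 10*x + 1.69*|x|
L = 14, alpha = 0.0487
Iteration 1: beta = 0.0, y = -4.1422 + 0.0*(-4.1422 + 4.1422) = -4.1422
  grad(y) = -47.9908, v = y - alpha*grad = -1.805
  prox(v) = soft_thresh(-1.805, 0.0823) = -1.7227
Iteration 2: beta = 0.3333, y = -1.7227 + 0.3333*(-1.7227 + 4.1422) = -0.9163
  grad(y) = -2.8276, v = y - alpha*grad = -0.7786
  prox(v) = soft_thresh(-0.7786, 0.0823) = -0.6963
f(x_2) = 7*(-0.6963)^2 + 10*(-0.6963) + 1.69*|-0.6963| = -2.3925


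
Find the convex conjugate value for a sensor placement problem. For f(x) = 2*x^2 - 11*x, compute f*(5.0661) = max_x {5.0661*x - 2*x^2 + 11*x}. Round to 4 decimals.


f*(y) = sup_x {y*x - a*x^2 - b*x} = sup_x {(y-b)*x - a*x^2}
FOC: (y - b) - 2a*x = 0 => x* = (y - b)/(2a)
x* = (5.0661 + 11)/(2*2) = 4.0165
f*(5.0661) = (y-b)^2/(4a) = (5.0661 + 11)^2/(4*2)
= 258.1196/8 = 32.2649


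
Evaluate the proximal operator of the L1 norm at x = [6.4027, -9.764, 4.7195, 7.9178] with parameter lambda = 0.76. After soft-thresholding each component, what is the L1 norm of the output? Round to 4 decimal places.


Soft-thresholding with lambda = 0.76:
prox(6.4027) = sign(6.4027)*max(|6.4027| - 0.76, 0) = 5.6427
prox(-9.764) = sign(-9.764)*max(|-9.764| - 0.76, 0) = -9.004
prox(4.7195) = sign(4.7195)*max(|4.7195| - 0.76, 0) = 3.9595
prox(7.9178) = sign(7.9178)*max(|7.9178| - 0.76, 0) = 7.1578
prox(x) = [5.6427, -9.004, 3.9595, 7.1578]
||prox(x)||_1 = 5.6427 + 9.004 + 3.9595 + 7.1578 = 25.764


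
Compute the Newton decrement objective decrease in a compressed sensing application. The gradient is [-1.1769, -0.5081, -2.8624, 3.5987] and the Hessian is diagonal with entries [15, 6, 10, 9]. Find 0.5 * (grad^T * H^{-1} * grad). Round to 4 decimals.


Step 1: H is diagonal, so H^(-1) * g = [-0.0785, -0.0847, -0.2862, 0.3999].
Step 2: g^T H^(-1) g = sum_i g_i^2 / H_ii
  = (-1.1769)^2/15 + (-0.5081)^2/6 + (-2.8624)^2/10 + (3.5987)^2/9
  = 0.0923 + 0.043 + 0.8193 + 1.439 = 2.3937
Step 3: Objective decrease = 0.5 * g^T H^(-1) g = 1.1968


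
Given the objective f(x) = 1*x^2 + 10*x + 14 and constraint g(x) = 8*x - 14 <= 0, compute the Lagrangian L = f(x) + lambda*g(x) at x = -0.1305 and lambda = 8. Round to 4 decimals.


Step 1: Evaluate f(x).
f(-0.1305) = 1*(-0.1305)^2 + 10*(-0.1305) + 14 = 12.712
Step 2: Evaluate g(x).
g(-0.1305) = 8*-0.1305 - 14 = -15.044
Step 3: Compute Lagrangian.
L = 12.712 + 8*-15.044 = -107.64


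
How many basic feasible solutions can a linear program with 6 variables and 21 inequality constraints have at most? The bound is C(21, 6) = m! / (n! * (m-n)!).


Each vertex corresponds to some choice of n active constraints out of m, so the number of vertices is at most C(m, n) = m! / (n!(m-n)!).
m = 21, n = 6
Numerator: 21 * 20 * 19 * 18 * 17 * 16
Denominator: 6! = 720
C(21, 6) = 54264


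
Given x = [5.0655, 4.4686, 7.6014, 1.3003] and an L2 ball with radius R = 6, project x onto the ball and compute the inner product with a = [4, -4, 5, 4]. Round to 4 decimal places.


Step 1: Compute ||x|| (intermediates to 6 decimals).
||x|| = sqrt(5.0655^2 + 4.4686^2 + 7.6014^2 + 1.3003^2) = 10.251816
Step 2: Project.
Since ||x|| > R, scale = R/||x|| = 6/10.251816 = 0.585262, proj(x) = scale * x
proj(x) = [2.964645, 2.615302, 4.448811, 0.761016]
Step 3: Dot product.
a^T * proj(x) = 4*2.964645 - 4*2.615302 + 5*4.448811 + 4*0.761016 = 26.6855


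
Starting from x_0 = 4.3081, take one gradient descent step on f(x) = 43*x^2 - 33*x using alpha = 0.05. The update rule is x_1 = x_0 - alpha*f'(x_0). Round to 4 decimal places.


We compute the gradient at x_0 and apply the update.
f'(x) = 86*x - 33
f'(4.3081) = 86*4.3081 - 33 = 337.4966
x_1 = 4.3081 - 0.05*337.4966 = -12.5667


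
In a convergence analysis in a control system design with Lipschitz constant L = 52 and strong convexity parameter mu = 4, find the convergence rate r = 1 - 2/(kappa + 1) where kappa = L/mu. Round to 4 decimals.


Step 1: Compute the condition number.
kappa = L/mu = 52/4 = 13.0
Step 2: Compute the convergence rate.
r = 1 - 2/(kappa + 1) = 1 - 2*mu/(L + mu) = (L - mu)/(L + mu) = 48/56 = 0.8571


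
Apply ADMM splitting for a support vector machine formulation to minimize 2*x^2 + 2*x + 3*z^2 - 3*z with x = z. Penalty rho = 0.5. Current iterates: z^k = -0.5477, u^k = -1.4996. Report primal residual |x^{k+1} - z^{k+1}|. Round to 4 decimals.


ADMM iteration with rho = 0.5, z^k = -0.5477, u^k = -1.4996
Step 1: x-update.
Minimize 2*x^2 + 2*x + (0.5/2)*(x + 0.5477 - 1.4996)^2
FOC: (2*2 + 0.5)*x = -2 + 0.5*(-0.5477 + 1.4996)
x^{k+1} = -0.3387
Step 2: z-update.
Minimize 3*z^2 - 3*z + (0.5/2)*(-0.3387 - z - 1.4996)^2
FOC: (2*3 + 0.5)*z = 3 + 0.5*(-0.3387 - 1.4996)
z^{k+1} = 0.3201
Step 3: u-update.
u^{k+1} = -1.4996 - 0.3387 - 0.3201 = -2.1584
Step 4: Primal residual = |-0.3387 - 0.3201| = 0.6588


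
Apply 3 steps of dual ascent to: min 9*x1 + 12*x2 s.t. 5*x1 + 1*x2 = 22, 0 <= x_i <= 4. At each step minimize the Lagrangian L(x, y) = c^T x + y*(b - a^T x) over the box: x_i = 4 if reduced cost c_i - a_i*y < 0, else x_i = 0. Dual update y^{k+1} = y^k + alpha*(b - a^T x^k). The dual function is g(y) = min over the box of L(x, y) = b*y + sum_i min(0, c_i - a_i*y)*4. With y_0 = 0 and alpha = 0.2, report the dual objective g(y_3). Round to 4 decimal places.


Dual ascent for LP: min 9*x1 + 12*x2, 5*x1 + 1*x2 = 22, 0 <= x_i <= 4
Step 1: y^k = 0.0, reduced costs: (9.0, 12.0)
  x^k = (0.0, 0.0), subgradient = b - a^T x = 22.0
  y^{k+1} = 0.0 + 0.2*22.0 = 4.4
Step 2: y^k = 4.4, reduced costs: (-13.0, 7.6)
  x^k = (4.0, 0.0), subgradient = b - a^T x = 2.0
  y^{k+1} = 4.4 + 0.2*2.0 = 4.8
Step 3: y^k = 4.8, reduced costs: (-15.0, 7.2)
  x^k = (4.0, 0.0), subgradient = b - a^T x = 2.0
  y^{k+1} = 4.8 + 0.2*2.0 = 5.2
Dual objective at y_3 = 5.2: reduced costs (-17.0, 6.8), box minimizer x = (4.0, 0.0)
g(y_3) = b*y + (c1 - a1*y)*x1 + (c2 - a2*y)*x2 = 22*5.2 + (-17.0)*4.0 + 6.8*0.0 = 114.4 - 68.0 + 0.0 = 46.4


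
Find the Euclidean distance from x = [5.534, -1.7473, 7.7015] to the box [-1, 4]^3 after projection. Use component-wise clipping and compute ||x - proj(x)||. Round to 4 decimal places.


Project each component onto [-1, 4].
clip(5.534) = 4.0, clip(-1.7473) = -1.0, clip(7.7015) = 4.0
Projection = [4.0, -1.0, 4.0]
Squared diffs: [2.3532, 0.5585, 13.7011]
Distance = sqrt(16.6128) = 4.0759


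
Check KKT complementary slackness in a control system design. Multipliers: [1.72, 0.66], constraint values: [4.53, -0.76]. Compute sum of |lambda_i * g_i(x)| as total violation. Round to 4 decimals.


KKT complementary slackness check:
lambda_1 * g_1 = 1.72 * 4.53 = 7.7916
lambda_2 * g_2 = 0.66 * -0.76 = -0.5016
Total violation = 7.7916 + 0.5016 = 8.2932


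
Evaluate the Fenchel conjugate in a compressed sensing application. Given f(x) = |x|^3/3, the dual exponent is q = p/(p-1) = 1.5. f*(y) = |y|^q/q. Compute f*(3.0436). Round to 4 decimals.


The conjugate exponent q satisfies 1/p + 1/q = 1.
p = 3, so q = 3/(3 - 1) = 1.5
|y|^q = 3.0436^1.5 = 5.3098
f*(3.0436) = 5.3098 / 1.5 = 3.5399


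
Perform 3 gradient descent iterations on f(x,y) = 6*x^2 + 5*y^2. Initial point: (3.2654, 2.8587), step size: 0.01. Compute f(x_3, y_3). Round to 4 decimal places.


Gradient descent on f(x,y) = 6*x^2 + 5*y^2.
Starting point: (3.2654, 2.8587), alpha = 0.01
Step 1: grad_x = 2*6*3.2654 = 39.1848, grad_y = 2*5*2.8587 = 28.587
  x_1 = 3.2654 - 0.01*39.1848 = 2.8736
  y_1 = 2.8587 - 0.01*28.587 = 2.5728
Step 2: grad_x = 2*6*2.8736 = 34.4826, grad_y = 2*5*2.5728 = 25.7283
  x_2 = 2.8736 - 0.01*34.4826 = 2.5287
  y_2 = 2.5728 - 0.01*25.7283 = 2.3155
Step 3: grad_x = 2*6*2.5287 = 30.3447, grad_y = 2*5*2.3155 = 23.1555
  x_3 = 2.5287 - 0.01*30.3447 = 2.2253
  y_3 = 2.3155 - 0.01*23.1555 = 2.084
f(2.2253, 2.084) = 6*2.2253^2 + 5*2.084^2 = 51.4263


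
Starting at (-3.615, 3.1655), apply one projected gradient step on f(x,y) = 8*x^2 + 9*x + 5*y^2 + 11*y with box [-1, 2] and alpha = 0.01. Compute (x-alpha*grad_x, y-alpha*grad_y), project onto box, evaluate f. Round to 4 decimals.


Step 1: Compute gradient at (-3.615, 3.1655).
grad_x = 2*8*-3.615 + 9 = -48.84
grad_y = 2*5*3.1655 + 11 = 42.655
Step 2: Gradient step.
x_raw = -3.615 - 0.01*-48.84 = -3.1266
y_raw = 3.1655 - 0.01*42.655 = 2.739
Step 3: Project onto [-1, 2].
x_proj = clip(-3.1266) = -1.0
y_proj = clip(2.739) = 2.0
Step 4: Evaluate f.
f(-1.0, 2.0) = 41.0


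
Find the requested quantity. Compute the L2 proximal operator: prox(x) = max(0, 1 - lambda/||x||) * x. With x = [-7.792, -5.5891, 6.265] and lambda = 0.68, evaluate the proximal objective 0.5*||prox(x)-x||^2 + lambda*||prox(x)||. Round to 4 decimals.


Step 1: Compute ||x||.
||x|| = 11.4544
Step 2: Compute scaling factor.
scale = max(0, 1 - 0.68/11.4544) = 0.9406
Step 3: prox(x) = [-7.3294, -5.2573, 5.8931]
||prox(x)|| = 10.7744
Step 4: Proximal objective.
0.5*||prox-x||^2 = 0.2312
lambda*||prox|| = 7.3266
Total = 7.5578


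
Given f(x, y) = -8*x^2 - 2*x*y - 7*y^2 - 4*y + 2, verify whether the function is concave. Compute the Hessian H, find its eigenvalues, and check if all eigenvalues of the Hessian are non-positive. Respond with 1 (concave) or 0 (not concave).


The Hessian of f(x,y) = -8*x^2 - 2*x*y - 7*y^2 - 4*y + 2 is:
H = [[-16, -2], [-2, -14]]
Trace = -16 - 14 = -30
Determinant = -16*-14 - (-2)^2 = 220
Discriminant = (-30)^2 - 4*220 = 20.0
Eigenvalues: lambda_1 = -17.2361, lambda_2 = -12.7639
The function is concave.

1


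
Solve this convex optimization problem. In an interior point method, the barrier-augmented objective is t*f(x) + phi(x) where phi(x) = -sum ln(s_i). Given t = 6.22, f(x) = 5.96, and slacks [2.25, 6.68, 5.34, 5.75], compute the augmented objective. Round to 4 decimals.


Step 1: Compute log-barrier.
ln values: [0.8109, 1.8991, 1.6752, 1.7492]
phi = -(0.8109 + 1.8991 + 1.6752 + 1.7492) = -6.1345
Step 2: Compute augmented objective.
t*f(x) = 6.22*5.96 = 37.0712
Total = 37.0712 - 6.1345 = 30.9367


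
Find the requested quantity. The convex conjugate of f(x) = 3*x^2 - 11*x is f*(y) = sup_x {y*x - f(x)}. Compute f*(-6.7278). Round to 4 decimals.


f*(y) = sup_x {y*x - a*x^2 - b*x} = sup_x {(y-b)*x - a*x^2}
FOC: (y - b) - 2a*x = 0 => x* = (y - b)/(2a)
x* = (-6.7278 + 11)/(2*3) = 0.712
f*(-6.7278) = (y-b)^2/(4a) = (-6.7278 + 11)^2/(4*3)
= 18.2517/12 = 1.521


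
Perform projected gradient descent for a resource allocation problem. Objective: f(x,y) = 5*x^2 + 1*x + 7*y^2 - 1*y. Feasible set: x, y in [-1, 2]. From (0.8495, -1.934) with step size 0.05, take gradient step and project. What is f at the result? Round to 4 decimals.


Step 1: Compute gradient at (0.8495, -1.934).
grad_x = 2*5*0.8495 + 1 = 9.495
grad_y = 2*7*-1.934 - 1 = -28.076
Step 2: Gradient step.
x_raw = 0.8495 - 0.05*9.495 = 0.3748
y_raw = -1.934 - 0.05*-28.076 = -0.5302
Step 3: Project onto [-1, 2].
x_proj = clip(0.3748) = 0.3748
y_proj = clip(-0.5302) = -0.5302
Step 4: Evaluate f.
f(0.3748, -0.5302) = 3.5749


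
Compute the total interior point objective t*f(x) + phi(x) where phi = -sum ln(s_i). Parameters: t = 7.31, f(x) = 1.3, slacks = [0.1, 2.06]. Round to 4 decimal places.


Step 1: Compute log-barrier.
ln values: [-2.3026, 0.7227]
phi = -(-2.3026 + 0.7227) = 1.5799
Step 2: Compute augmented objective.
t*f(x) = 7.31*1.3 = 9.503
Total = 9.503 + 1.5799 = 11.0829


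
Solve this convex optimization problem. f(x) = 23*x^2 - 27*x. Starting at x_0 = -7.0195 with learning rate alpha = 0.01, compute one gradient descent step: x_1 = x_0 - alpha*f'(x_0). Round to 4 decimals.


We compute the gradient at x_0 and apply the update.
f'(x) = 46*x - 27
f'(-7.0195) = 46*-7.0195 - 27 = -349.897
x_1 = -7.0195 - 0.01*-349.897 = -3.5205


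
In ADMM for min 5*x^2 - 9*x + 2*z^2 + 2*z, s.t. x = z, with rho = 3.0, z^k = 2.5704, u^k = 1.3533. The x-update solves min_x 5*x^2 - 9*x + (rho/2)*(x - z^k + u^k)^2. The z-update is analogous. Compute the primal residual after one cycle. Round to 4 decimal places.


ADMM iteration with rho = 3.0, z^k = 2.5704, u^k = 1.3533
Step 1: x-update.
Minimize 5*x^2 - 9*x + (3.0/2)*(x - 2.5704 + 1.3533)^2
FOC: (2*5 + 3.0)*x = 9 + 3.0*(2.5704 - 1.3533)
x^{k+1} = 0.9732
Step 2: z-update.
Minimize 2*z^2 + 2*z + (3.0/2)*(0.9732 - z + 1.3533)^2
FOC: (2*2 + 3.0)*z = -2 + 3.0*(0.9732 + 1.3533)
z^{k+1} = 0.7113
Step 3: u-update.
u^{k+1} = 1.3533 + 0.9732 - 0.7113 = 1.6151
Step 4: Primal residual = |0.9732 - 0.7113| = 0.2618


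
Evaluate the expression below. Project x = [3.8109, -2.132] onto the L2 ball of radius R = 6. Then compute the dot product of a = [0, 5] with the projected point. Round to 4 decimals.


Step 1: Compute ||x|| (intermediates to 6 decimals).
||x|| = sqrt(3.8109^2 + (-2.132)^2) = 4.366736
Step 2: Project.
Since ||x|| <= R, proj = x (no scaling needed).
proj(x) = [3.8109, -2.132]
Step 3: Dot product.
a^T * proj(x) = 0*3.8109 + 5*(-2.132) = -10.66


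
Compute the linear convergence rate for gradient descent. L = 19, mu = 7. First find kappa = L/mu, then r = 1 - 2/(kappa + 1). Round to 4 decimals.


Step 1: Compute the condition number.
kappa = L/mu = 19/7 = 2.7143
Step 2: Compute the convergence rate.
r = 1 - 2/(kappa + 1) = 1 - 2*mu/(L + mu) = (L - mu)/(L + mu) = 12/26 = 0.4615


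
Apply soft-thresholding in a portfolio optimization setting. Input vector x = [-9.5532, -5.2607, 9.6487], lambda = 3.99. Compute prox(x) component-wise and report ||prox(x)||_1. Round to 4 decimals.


Soft-thresholding with lambda = 3.99:
prox(-9.5532) = sign(-9.5532)*max(|-9.5532| - 3.99, 0) = -5.5632
prox(-5.2607) = sign(-5.2607)*max(|-5.2607| - 3.99, 0) = -1.2707
prox(9.6487) = sign(9.6487)*max(|9.6487| - 3.99, 0) = 5.6587
prox(x) = [-5.5632, -1.2707, 5.6587]
||prox(x)||_1 = 5.5632 + 1.2707 + 5.6587 = 12.4926


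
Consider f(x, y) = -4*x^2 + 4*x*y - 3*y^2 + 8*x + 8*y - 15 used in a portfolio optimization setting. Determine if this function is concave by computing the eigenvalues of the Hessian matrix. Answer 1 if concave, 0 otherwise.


The Hessian of f(x,y) = -4*x^2 + 4*x*y - 3*y^2 + 8*x + 8*y - 15 is:
H = [[-8, 4], [4, -6]]
Trace = -8 - 6 = -14
Determinant = -8*-6 - (4)^2 = 32
Discriminant = (-14)^2 - 4*32 = 68.0
Eigenvalues: lambda_1 = -11.1231, lambda_2 = -2.8769
The function is concave.

1


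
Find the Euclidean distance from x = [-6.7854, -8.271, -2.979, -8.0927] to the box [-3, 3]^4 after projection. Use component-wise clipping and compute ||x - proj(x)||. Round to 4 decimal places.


Project each component onto [-3, 3].
clip(-6.7854) = -3.0, clip(-8.271) = -3.0, clip(-2.979) = -2.979, clip(-8.0927) = -3.0
Projection = [-3.0, -3.0, -2.979, -3.0]
Squared diffs: [14.3293, 27.7834, 0.0, 25.9356]
Distance = sqrt(68.0483) = 8.2491


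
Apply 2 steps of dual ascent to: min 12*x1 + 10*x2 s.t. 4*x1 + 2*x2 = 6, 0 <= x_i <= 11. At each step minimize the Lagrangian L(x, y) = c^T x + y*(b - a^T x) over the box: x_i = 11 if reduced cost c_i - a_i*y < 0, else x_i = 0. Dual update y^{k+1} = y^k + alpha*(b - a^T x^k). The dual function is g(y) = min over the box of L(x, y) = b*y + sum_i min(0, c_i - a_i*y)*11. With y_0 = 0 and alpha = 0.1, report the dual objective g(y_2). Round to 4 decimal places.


Dual ascent for LP: min 12*x1 + 10*x2, 4*x1 + 2*x2 = 6, 0 <= x_i <= 11
Step 1: y^k = 0.0, reduced costs: (12.0, 10.0)
  x^k = (0.0, 0.0), subgradient = b - a^T x = 6.0
  y^{k+1} = 0.0 + 0.1*6.0 = 0.6
Step 2: y^k = 0.6, reduced costs: (9.6, 8.8)
  x^k = (0.0, 0.0), subgradient = b - a^T x = 6.0
  y^{k+1} = 0.6 + 0.1*6.0 = 1.2
Dual objective at y_2 = 1.2: reduced costs (7.2, 7.6), box minimizer x = (0.0, 0.0)
g(y_2) = b*y + (c1 - a1*y)*x1 + (c2 - a2*y)*x2 = 6*1.2 + 7.2*0.0 + 7.6*0.0 = 7.2 + 0.0 + 0.0 = 7.2


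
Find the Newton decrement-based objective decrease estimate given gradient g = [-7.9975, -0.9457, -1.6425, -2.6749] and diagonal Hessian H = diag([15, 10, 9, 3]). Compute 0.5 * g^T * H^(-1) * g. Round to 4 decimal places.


Step 1: H is diagonal, so H^(-1) * g = [-0.5332, -0.0946, -0.1825, -0.8916].
Step 2: g^T H^(-1) g = sum_i g_i^2 / H_ii
  = (-7.9975)^2/15 + (-0.9457)^2/10 + (-1.6425)^2/9 + (-2.6749)^2/3
  = 4.264 + 0.0894 + 0.2998 + 2.385 = 7.0382
Step 3: Objective decrease = 0.5 * g^T H^(-1) g = 3.5191


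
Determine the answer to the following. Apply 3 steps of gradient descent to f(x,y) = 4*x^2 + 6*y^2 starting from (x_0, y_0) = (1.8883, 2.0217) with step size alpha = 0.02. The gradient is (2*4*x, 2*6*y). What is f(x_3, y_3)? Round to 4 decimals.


Gradient descent on f(x,y) = 4*x^2 + 6*y^2.
Starting point: (1.8883, 2.0217), alpha = 0.02
Step 1: grad_x = 2*4*1.8883 = 15.1064, grad_y = 2*6*2.0217 = 24.2604
  x_1 = 1.8883 - 0.02*15.1064 = 1.5862
  y_1 = 2.0217 - 0.02*24.2604 = 1.5365
Step 2: grad_x = 2*4*1.5862 = 12.6894, grad_y = 2*6*1.5365 = 18.4379
  x_2 = 1.5862 - 0.02*12.6894 = 1.3324
  y_2 = 1.5365 - 0.02*18.4379 = 1.1677
Step 3: grad_x = 2*4*1.3324 = 10.6591, grad_y = 2*6*1.1677 = 14.0128
  x_3 = 1.3324 - 0.02*10.6591 = 1.1192
  y_3 = 1.1677 - 0.02*14.0128 = 0.8875
f(1.1192, 0.8875) = 4*1.1192^2 + 6*0.8875^2 = 9.7362


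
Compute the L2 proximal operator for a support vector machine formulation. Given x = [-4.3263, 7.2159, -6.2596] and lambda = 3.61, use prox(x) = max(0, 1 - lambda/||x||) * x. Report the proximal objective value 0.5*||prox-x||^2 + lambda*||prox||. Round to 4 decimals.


Step 1: Compute ||x||.
||x|| = 10.4866
Step 2: Compute scaling factor.
scale = max(0, 1 - 3.61/10.4866) = 0.6558
Step 3: prox(x) = [-2.837, 4.7318, -4.1047]
||prox(x)|| = 6.8766
Step 4: Proximal objective.
0.5*||prox-x||^2 = 6.5161
lambda*||prox|| = 24.8245
Total = 31.3406


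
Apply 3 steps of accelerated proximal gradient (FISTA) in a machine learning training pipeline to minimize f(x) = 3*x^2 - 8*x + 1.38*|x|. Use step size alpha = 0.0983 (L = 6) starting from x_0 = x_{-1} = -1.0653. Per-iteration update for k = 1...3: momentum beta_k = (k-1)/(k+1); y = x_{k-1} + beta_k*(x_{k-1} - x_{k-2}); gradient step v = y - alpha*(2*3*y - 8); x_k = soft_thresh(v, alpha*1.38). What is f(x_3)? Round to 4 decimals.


FISTA on f(x) = 3*x^2 - 8*x + 1.38*|x|
L = 6, alpha = 0.0983
Iteration 1: beta = 0.0, y = -1.0653 + 0.0*(-1.0653 + 1.0653) = -1.0653
  grad(y) = -14.3918, v = y - alpha*grad = 0.3494
  prox(v) = soft_thresh(0.3494, 0.1357) = 0.2138
Iteration 2: beta = 0.3333, y = 0.2138 + 0.3333*(0.2138 + 1.0653) = 0.6401
  grad(y) = -4.1593, v = y - alpha*grad = 1.049
  prox(v) = soft_thresh(1.049, 0.1357) = 0.9133
Iteration 3: beta = 0.5, y = 0.9133 + 0.5*(0.9133 - 0.2138) = 1.2631
  grad(y) = -0.4214, v = y - alpha*grad = 1.3045
  prox(v) = soft_thresh(1.3045, 0.1357) = 1.1689
f(x_3) = 3*1.1689^2 - 8*1.1689 + 1.38*|1.1689| = -3.6391


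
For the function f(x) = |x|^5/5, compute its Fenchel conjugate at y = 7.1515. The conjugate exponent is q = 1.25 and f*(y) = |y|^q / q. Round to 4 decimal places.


The conjugate exponent q satisfies 1/p + 1/q = 1.
p = 5, so q = 5/(5 - 1) = 1.25
|y|^q = 7.1515^1.25 = 11.6949
f*(7.1515) = 11.6949 / 1.25 = 9.3559


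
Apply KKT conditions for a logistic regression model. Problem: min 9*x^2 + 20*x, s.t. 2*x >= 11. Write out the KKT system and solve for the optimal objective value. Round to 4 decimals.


Step 1: Try lambda = 0 (constraint inactive).
x_unc = -20/(2*9) = -1.1111
Check: 2*-1.1111 = -2.2222 < 11 -- violated!
Step 2: Constraint must be active: 2*x = 11
x* = 11/2 = 5.5
lambda = (2*9*5.5 + 20)/2 = 59.5
Step 3: Compute optimal value.
f(x*) = 9*5.5^2 + 20*5.5 = 382.25


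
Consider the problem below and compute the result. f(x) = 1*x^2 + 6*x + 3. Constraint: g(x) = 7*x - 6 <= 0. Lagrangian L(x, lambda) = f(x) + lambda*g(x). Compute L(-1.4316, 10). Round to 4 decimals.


Step 1: Evaluate f(x).
f(-1.4316) = 1*(-1.4316)^2 + 6*(-1.4316) + 3 = -3.5401
Step 2: Evaluate g(x).
g(-1.4316) = 7*-1.4316 - 6 = -16.0212
Step 3: Compute Lagrangian.
L = -3.5401 + 10*-16.0212 = -163.7521


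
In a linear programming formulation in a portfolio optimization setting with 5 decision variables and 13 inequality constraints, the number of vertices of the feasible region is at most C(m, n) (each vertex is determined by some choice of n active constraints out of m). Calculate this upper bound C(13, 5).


Each vertex corresponds to some choice of n active constraints out of m, so the number of vertices is at most C(m, n) = m! / (n!(m-n)!).
m = 13, n = 5
Numerator: 13 * 12 * 11 * 10 * 9
Denominator: 5! = 120
C(13, 5) = 1287


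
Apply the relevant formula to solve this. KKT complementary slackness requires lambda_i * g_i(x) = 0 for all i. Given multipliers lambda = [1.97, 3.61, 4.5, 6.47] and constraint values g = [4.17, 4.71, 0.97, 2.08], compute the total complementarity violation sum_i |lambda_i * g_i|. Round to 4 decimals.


KKT complementary slackness check:
lambda_1 * g_1 = 1.97 * 4.17 = 8.2149
lambda_2 * g_2 = 3.61 * 4.71 = 17.0031
lambda_3 * g_3 = 4.5 * 0.97 = 4.365
lambda_4 * g_4 = 6.47 * 2.08 = 13.4576
Total violation = 8.2149 + 17.0031 + 4.365 + 13.4576 = 43.0406


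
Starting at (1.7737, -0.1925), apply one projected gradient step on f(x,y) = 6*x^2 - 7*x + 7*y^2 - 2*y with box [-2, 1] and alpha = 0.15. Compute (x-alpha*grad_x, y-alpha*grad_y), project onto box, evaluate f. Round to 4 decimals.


Step 1: Compute gradient at (1.7737, -0.1925).
grad_x = 2*6*1.7737 - 7 = 14.2844
grad_y = 2*7*-0.1925 - 2 = -4.695
Step 2: Gradient step.
x_raw = 1.7737 - 0.15*14.2844 = -0.369
y_raw = -0.1925 - 0.15*-4.695 = 0.5118
Step 3: Project onto [-2, 1].
x_proj = clip(-0.369) = -0.369
y_proj = clip(0.5118) = 0.5118
Step 4: Evaluate f.
f(-0.369, 0.5118) = 4.2092


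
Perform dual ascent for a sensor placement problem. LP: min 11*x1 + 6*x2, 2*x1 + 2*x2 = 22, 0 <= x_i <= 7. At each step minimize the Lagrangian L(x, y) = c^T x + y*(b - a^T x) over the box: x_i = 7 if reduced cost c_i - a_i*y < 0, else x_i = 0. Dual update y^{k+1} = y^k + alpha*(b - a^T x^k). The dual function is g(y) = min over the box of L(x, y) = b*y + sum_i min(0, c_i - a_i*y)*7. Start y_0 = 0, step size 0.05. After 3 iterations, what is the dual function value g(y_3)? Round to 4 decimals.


Dual ascent for LP: min 11*x1 + 6*x2, 2*x1 + 2*x2 = 22, 0 <= x_i <= 7
Step 1: y^k = 0.0, reduced costs: (11.0, 6.0)
  x^k = (0.0, 0.0), subgradient = b - a^T x = 22.0
  y^{k+1} = 0.0 + 0.05*22.0 = 1.1
Step 2: y^k = 1.1, reduced costs: (8.8, 3.8)
  x^k = (0.0, 0.0), subgradient = b - a^T x = 22.0
  y^{k+1} = 1.1 + 0.05*22.0 = 2.2
Step 3: y^k = 2.2, reduced costs: (6.6, 1.6)
  x^k = (0.0, 0.0), subgradient = b - a^T x = 22.0
  y^{k+1} = 2.2 + 0.05*22.0 = 3.3
Dual objective at y_3 = 3.3: reduced costs (4.4, -0.6), box minimizer x = (0.0, 7.0)
g(y_3) = b*y + (c1 - a1*y)*x1 + (c2 - a2*y)*x2 = 22*3.3 + 4.4*0.0 + (-0.6)*7.0 = 72.6 + 0.0 - 4.2 = 68.4


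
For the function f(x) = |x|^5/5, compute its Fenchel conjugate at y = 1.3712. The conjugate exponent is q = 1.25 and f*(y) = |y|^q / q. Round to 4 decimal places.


The conjugate exponent q satisfies 1/p + 1/q = 1.
p = 5, so q = 5/(5 - 1) = 1.25
|y|^q = 1.3712^1.25 = 1.4838
f*(1.3712) = 1.4838 / 1.25 = 1.187


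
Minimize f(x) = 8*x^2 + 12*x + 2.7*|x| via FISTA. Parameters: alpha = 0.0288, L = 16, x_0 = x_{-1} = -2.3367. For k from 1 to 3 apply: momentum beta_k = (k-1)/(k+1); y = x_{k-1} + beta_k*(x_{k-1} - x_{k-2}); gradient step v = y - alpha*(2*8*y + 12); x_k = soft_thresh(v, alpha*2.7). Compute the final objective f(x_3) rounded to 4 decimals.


FISTA on f(x) = 8*x^2 + 12*x + 2.7*|x|
L = 16, alpha = 0.0288
Iteration 1: beta = 0.0, y = -2.3367 + 0.0*(-2.3367 + 2.3367) = -2.3367
  grad(y) = -25.3872, v = y - alpha*grad = -1.6055
  prox(v) = soft_thresh(-1.6055, 0.0778) = -1.5278
Iteration 2: beta = 0.3333, y = -1.5278 + 0.3333*(-1.5278 + 2.3367) = -1.2582
  grad(y) = -8.1304, v = y - alpha*grad = -1.024
  prox(v) = soft_thresh(-1.024, 0.0778) = -0.9462
Iteration 3: beta = 0.5, y = -0.9462 + 0.5*(-0.9462 + 1.5278) = -0.6555
  grad(y) = 1.5127, v = y - alpha*grad = -0.699
  prox(v) = soft_thresh(-0.699, 0.0778) = -0.6213
f(x_3) = 8*(-0.6213)^2 + 12*(-0.6213) + 2.7*|-0.6213| = -2.69


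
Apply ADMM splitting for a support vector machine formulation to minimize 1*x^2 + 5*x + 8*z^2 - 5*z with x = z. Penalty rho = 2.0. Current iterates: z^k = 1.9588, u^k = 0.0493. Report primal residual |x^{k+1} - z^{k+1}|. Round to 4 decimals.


ADMM iteration with rho = 2.0, z^k = 1.9588, u^k = 0.0493
Step 1: x-update.
Minimize 1*x^2 + 5*x + (2.0/2)*(x - 1.9588 + 0.0493)^2
FOC: (2*1 + 2.0)*x = -5 + 2.0*(1.9588 - 0.0493)
x^{k+1} = -0.2953
Step 2: z-update.
Minimize 8*z^2 - 5*z + (2.0/2)*(-0.2953 - z + 0.0493)^2
FOC: (2*8 + 2.0)*z = 5 + 2.0*(-0.2953 + 0.0493)
z^{k+1} = 0.2505
Step 3: u-update.
u^{k+1} = 0.0493 - 0.2953 - 0.2505 = -0.4964
Step 4: Primal residual = |-0.2953 - 0.2505| = 0.5457


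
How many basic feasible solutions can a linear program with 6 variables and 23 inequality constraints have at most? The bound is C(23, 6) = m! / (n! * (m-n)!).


Each vertex corresponds to some choice of n active constraints out of m, so the number of vertices is at most C(m, n) = m! / (n!(m-n)!).
m = 23, n = 6
Numerator: 23 * 22 * 21 * 20 * 19 * 18
Denominator: 6! = 720
C(23, 6) = 100947


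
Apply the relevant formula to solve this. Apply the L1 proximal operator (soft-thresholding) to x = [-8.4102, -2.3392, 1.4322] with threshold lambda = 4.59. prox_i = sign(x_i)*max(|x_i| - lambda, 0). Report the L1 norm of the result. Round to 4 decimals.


Soft-thresholding with lambda = 4.59:
prox(-8.4102) = sign(-8.4102)*max(|-8.4102| - 4.59, 0) = -3.8202
prox(-2.3392) = sign(-2.3392)*max(|-2.3392| - 4.59, 0) = 0.0
prox(1.4322) = sign(1.4322)*max(|1.4322| - 4.59, 0) = 0.0
prox(x) = [-3.8202, 0.0, 0.0]
||prox(x)||_1 = 3.8202 + 0.0 + 0.0 = 3.8202


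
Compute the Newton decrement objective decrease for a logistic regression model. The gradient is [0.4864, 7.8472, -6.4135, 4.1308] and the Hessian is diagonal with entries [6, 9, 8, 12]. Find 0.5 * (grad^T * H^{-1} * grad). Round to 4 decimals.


Step 1: H is diagonal, so H^(-1) * g = [0.0811, 0.8719, -0.8017, 0.3442].
Step 2: g^T H^(-1) g = sum_i g_i^2 / H_ii
  = (0.4864)^2/6 + (7.8472)^2/9 + (-6.4135)^2/8 + (4.1308)^2/12
  = 0.0394 + 6.8421 + 5.1416 + 1.422 = 13.4451
Step 3: Objective decrease = 0.5 * g^T H^(-1) g = 6.7225


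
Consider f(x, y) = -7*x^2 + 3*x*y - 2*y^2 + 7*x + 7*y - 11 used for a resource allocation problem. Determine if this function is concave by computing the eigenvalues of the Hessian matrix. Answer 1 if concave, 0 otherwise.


The Hessian of f(x,y) = -7*x^2 + 3*x*y - 2*y^2 + 7*x + 7*y - 11 is:
H = [[-14, 3], [3, -4]]
Trace = -14 - 4 = -18
Determinant = -14*-4 - (3)^2 = 47
Discriminant = (-18)^2 - 4*47 = 136.0
Eigenvalues: lambda_1 = -14.831, lambda_2 = -3.169
The function is concave.

1


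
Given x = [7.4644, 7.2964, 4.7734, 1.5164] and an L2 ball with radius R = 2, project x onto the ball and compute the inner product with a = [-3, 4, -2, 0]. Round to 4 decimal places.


Step 1: Compute ||x|| (intermediates to 6 decimals).
||x|| = sqrt(7.4644^2 + 7.2964^2 + 4.7734^2 + 1.5164^2) = 11.577545
Step 2: Project.
Since ||x|| > R, scale = R/||x|| = 2/11.577545 = 0.172748, proj(x) = scale * x
proj(x) = [1.28946, 1.260439, 0.824595, 0.261955]
Step 3: Dot product.
a^T * proj(x) = -3*1.28946 + 4*1.260439 - 2*0.824595 + 0*0.261955 = -0.4758
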